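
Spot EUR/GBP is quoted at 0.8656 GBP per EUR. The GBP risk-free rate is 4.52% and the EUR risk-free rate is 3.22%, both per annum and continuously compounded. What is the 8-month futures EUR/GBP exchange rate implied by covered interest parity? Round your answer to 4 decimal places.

F = S·e^((r_GBP − r_EUR)T) = 0.8656 · e^((0.0452 − 0.0322) × 8/12)
= 0.8656 · e^0.008667 = 0.8656 × 1.008705
F = 0.8731 GBP per EUR

0.8731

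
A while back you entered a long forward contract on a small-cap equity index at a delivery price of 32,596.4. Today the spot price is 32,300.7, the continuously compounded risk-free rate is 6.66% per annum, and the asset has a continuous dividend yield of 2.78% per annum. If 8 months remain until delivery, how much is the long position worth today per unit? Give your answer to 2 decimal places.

Current fair forward for the remaining 8 months: F = S·e^((r − q)·T), (r − q) = 0.0666 − 0.0278 = 0.0388
F = 32300.7 · e^(0.0388 × 8/12) = 32300.7 × 1.02620411 = 33147.1111
Value of long forward = (F − K)·e^(−rT) = (33147.1111 − 32596.4) · e^(−0.0666·8/12)
= 550.7111 × 0.95657125 = 526.79

526.79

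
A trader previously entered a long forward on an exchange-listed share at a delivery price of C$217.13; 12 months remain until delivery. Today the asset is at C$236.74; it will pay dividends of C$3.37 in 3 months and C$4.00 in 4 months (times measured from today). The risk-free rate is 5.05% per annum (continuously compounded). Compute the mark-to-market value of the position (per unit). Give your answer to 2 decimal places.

PV(remaining dividends) I = 3.37·e^(−0.0505·3/12) + 4.00·e^(−0.0505·4/12) = 7.2610
Current forward F = (S − I)·e^(rT) = (236.74 − 7.2610)·e^(0.0505·12/12) = 229.4790 × 1.051797 = 241.3653
Value (long) = (F − K)·e^(−rT) = (241.3653 − 217.13) × 0.950754 = 23.0418
Value = C$23.04

C$23.04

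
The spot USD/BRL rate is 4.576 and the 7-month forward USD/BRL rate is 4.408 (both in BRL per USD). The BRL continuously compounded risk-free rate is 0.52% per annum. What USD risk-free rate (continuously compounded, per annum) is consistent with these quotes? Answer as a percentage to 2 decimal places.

F = S·e^((r_BRL − r_USD)T) ⇒ r_USD = r_BRL − ln(F/S)/T
ln(4.408/4.576) = -0.037404; /(7/12) = -0.064121
r_USD = 0.0052 + 0.064121 = 0.069321
r_USD = 6.93%

6.93%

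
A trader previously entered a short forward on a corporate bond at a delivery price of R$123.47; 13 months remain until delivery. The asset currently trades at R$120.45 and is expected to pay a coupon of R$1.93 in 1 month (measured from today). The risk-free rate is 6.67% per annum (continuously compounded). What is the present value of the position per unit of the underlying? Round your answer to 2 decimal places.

PV(remaining coupons) I = 1.93·e^(−0.0667·1/12) = 1.9193
Current forward F = (S − I)·e^(rT) = (120.45 − 1.9193)·e^(0.0667·13/12) = 118.5307 × 1.074933 = 127.4126
Value (long) = (F − K)·e^(−rT) = (127.4126 − 123.47) × 0.930291 = 3.6678
Short position value = −(long value) = -R$3.67

-R$3.67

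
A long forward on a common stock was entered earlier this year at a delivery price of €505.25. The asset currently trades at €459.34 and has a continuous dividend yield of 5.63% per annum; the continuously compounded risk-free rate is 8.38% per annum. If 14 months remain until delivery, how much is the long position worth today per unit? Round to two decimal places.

Current fair forward for the remaining 14 months: F = S·e^((r − q)·T), (r − q) = 0.0838 − 0.0563 = 0.0275
F = 459.34 · e^(0.0275 × 14/12) = 459.34 × 1.032604 = 474.3163
Value of long forward = (F − K)·e^(−rT) = (474.3163 − 505.25) · e^(−0.0838·14/12)
= -30.9337 × 0.906860 = -28.05

-€28.05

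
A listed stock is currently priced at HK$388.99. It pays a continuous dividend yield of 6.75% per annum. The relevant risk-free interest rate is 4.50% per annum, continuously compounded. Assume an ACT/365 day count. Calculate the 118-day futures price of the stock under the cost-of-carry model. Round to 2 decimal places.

F = S·e^((r − q)T) = 388.99 · e^((0.0450 − 0.0675) × 118/365)
= 388.99 · e^-0.007274 = 388.99 × 0.992752
F = HK$386.17

HK$386.17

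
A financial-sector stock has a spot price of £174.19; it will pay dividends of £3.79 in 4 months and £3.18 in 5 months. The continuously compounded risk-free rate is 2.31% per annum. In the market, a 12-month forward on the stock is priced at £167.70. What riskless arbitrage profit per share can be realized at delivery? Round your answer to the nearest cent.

£3.49 per share

PV(dividends) I = 3.79·e^(−0.0231·4/12) + 3.18·e^(−0.0231·5/12) = 6.9105
Fair forward F* = (S − I)·e^(rT) = (174.19 − 6.9105)·e^0.023100 = 167.2795 × 1.023369 = 171.1887
Market £167.70 < fair 171.1887: forward underpriced → reverse cash-and-carry (short the stock, invest proceeds at r, pay the dividends, go long the forward).
Profit at T = |F_mkt − F*| = |167.70 − 171.1887| = £3.49 per share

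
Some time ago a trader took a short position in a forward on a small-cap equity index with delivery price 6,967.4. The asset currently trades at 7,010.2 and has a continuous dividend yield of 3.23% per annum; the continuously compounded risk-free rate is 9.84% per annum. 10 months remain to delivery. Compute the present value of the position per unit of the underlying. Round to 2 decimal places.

-405.16

Current fair forward for the remaining 10 months: F = S·e^((r − q)·T), (r − q) = 0.0984 − 0.0323 = 0.0661
F = 7010.2 · e^(0.0661 × 10/12) = 7010.2 × 1.05662866 = 7407.1782
Value of long forward = (F − K)·e^(−rT) = (7407.1782 − 6967.4) · e^(−0.0984·10/12)
= 439.7782 × 0.92127196 = 405.16
Short position value = −(long value) = -405.16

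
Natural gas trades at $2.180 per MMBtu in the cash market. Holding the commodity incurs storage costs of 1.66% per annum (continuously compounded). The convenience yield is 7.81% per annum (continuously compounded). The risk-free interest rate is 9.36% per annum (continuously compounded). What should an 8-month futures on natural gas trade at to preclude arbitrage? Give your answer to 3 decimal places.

$2.227 per MMBtu

Net carry = r + u − y = 0.0936 + 0.0166 − 0.0781 = 0.0321
F = S·e^((r+u−y)T) = 2.180 · e^(0.0321 × 8/12) = 2.180 · e^0.021400
= 2.180 × 1.021631 = $2.227 per MMBtu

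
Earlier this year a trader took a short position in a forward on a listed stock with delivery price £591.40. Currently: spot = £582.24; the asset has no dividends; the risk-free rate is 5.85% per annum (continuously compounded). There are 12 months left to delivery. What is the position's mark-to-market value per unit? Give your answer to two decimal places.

Current fair forward for the remaining 12 months: F = S·e^(r·T), r = 0.0585
F = 582.24 · e^(0.0585 × 12/12) = 582.24 × 1.060245 = 617.3170
Value of long forward = (F − K)·e^(−rT) = (617.3170 − 591.40) · e^(−0.0585·12/12)
= 25.9170 × 0.943178 = 24.44
Short position value = −(long value) = -£24.44

-£24.44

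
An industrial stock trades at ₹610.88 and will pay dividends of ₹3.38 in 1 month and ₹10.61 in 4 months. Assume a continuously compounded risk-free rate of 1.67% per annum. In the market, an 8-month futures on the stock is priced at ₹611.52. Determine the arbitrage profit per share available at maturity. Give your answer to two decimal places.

PV(dividends) I = 3.38·e^(−0.0167·1/12) + 10.61·e^(−0.0167·4/12) = 13.9264
Fair futures F* = (S − I)·e^(rT) = (610.88 − 13.9264)·e^0.011133 = 596.9536 × 1.011195 = 603.6365
Market ₹611.52 > fair 603.6365: forward overpriced → cash-and-carry (borrow at r, buy the stock and collect the dividends, short the forward).
Profit at T = |F_mkt − F*| = |611.52 − 603.6365| = ₹7.88 per share

₹7.88 per share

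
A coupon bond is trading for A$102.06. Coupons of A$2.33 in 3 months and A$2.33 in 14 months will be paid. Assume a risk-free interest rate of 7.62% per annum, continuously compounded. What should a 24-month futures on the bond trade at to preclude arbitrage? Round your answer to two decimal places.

PV(coupons) I = 2.33·e^(−0.0762·3/12) + 2.33·e^(−0.0762·14/12)
I = 2.2860 + 2.1318 = 4.4178
F = (S − I)·e^(rT) = (102.06 − 4.4178) · e^(0.0762·24/12)
= 97.6422 · e^0.152400 = 97.6422 × 1.164626 = A$113.72

A$113.72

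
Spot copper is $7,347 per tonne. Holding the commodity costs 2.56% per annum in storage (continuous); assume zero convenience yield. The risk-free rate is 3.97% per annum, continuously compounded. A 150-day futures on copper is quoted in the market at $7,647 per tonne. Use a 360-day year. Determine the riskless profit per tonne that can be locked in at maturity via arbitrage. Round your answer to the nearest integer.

Fair futures: F* = S·e^(carry·T), with carry = (r + u) = 0.0397 + 0.0256 = 0.0653
F* = 7347 · e^(0.0653 × 150/360) = 7347 · e^0.027208 = 7347 × 1.027582 = $7549.6450
Market $7647 > fair $7549.6450: forward overpriced → cash-and-carry (buy spot, short the forward).
At maturity, profit = |F_mkt − F*| = |7647 − 7549.6450| = $97 per tonne

$97 per tonne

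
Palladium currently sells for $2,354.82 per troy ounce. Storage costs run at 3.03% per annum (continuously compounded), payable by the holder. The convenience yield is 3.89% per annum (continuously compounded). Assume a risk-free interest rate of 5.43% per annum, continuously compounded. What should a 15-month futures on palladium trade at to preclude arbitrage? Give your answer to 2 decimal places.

$2,493.26 per troy ounce

Net carry = r + u − y = 0.0543 + 0.0303 − 0.0389 = 0.0457
F = S·e^((r+u−y)T) = 2354.82 · e^(0.0457 × 15/12) = 2354.82 · e^0.05712500
= 2354.82 × 1.05878815 = $2,493.26 per troy ounce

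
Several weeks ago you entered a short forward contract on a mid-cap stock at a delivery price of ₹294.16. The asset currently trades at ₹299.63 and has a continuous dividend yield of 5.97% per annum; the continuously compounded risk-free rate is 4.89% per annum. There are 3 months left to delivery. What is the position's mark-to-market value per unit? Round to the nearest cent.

Current fair forward for the remaining 3 months: F = S·e^((r − q)·T), (r − q) = 0.0489 − 0.0597 = -0.0108
F = 299.63 · e^(-0.0108 × 3/12) = 299.63 × 0.997304 = 298.8222
Value of long forward = (F − K)·e^(−rT) = (298.8222 − 294.16) · e^(−0.0489·3/12)
= 4.6622 × 0.987849 = 4.61
Short position value = −(long value) = -₹4.61

-₹4.61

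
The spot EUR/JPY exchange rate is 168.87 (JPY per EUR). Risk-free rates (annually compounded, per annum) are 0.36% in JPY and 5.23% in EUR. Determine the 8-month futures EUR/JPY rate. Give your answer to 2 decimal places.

163.62

By covered interest parity, F = S · (1+r_JPY)^T / (1+r_EUR)^T
= 168.87 × 1.002399 / 1.034570 = 168.87 × 0.968904
F = 163.62 JPY per EUR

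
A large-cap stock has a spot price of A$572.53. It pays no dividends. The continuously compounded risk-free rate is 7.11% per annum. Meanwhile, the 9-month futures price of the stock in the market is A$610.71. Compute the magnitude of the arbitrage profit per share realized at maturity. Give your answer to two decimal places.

Fair futures: F* = S·e^(carry·T), with carry = r = 0.0711
F* = 572.53 · e^(0.0711 × 9/12) = 572.53 · e^0.053325 = 572.53 × 1.054772 = A$603.8886
Market A$610.71 > fair A$603.8886: forward overpriced → cash-and-carry (buy spot, short the forward).
At maturity, profit = |F_mkt − F*| = |610.71 − 603.8886| = A$6.82 per share

A$6.82 per share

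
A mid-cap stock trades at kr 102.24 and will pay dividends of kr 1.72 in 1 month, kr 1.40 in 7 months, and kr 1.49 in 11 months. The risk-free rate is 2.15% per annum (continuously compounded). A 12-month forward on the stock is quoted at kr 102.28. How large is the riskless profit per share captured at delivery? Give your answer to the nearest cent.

kr 2.48 per share

PV(dividends) I = 1.72·e^(−0.0215·1/12) + 1.40·e^(−0.0215·7/12) + 1.49·e^(−0.0215·11/12) = 4.5604
Fair forward F* = (S − I)·e^(rT) = (102.24 − 4.5604)·e^0.021500 = 97.6796 × 1.021733 = 99.8025
Market kr 102.28 > fair 99.8025: forward overpriced → cash-and-carry (borrow at r, buy the stock and collect the dividends, short the forward).
Profit at T = |F_mkt − F*| = |102.28 − 99.8025| = kr 2.48 per share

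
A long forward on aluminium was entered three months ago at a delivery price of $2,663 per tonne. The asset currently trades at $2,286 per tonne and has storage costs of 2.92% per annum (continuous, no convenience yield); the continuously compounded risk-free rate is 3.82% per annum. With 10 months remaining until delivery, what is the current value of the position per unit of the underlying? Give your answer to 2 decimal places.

Current fair forward for the remaining 10 months: F = S·e^((r + u)·T), (r + u) = 0.0382 + 0.0292 = 0.0674
F = 2286 · e^(0.0674 × 10/12) = 2286 × 1.05777396 = 2418.0713
Value of long forward = (F − K)·e^(−rT) = (2418.0713 − 2663) · e^(−0.0382·10/12)
= -244.9287 × 0.96866801 = -237.25

-$237.25 per tonne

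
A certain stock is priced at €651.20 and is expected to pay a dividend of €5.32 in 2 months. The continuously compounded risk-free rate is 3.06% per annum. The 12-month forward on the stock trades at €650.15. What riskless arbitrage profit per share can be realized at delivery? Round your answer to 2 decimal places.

PV(dividends) I = 5.32·e^(−0.0306·2/12) = 5.2929
Fair forward F* = (S − I)·e^(rT) = (651.20 − 5.2929)·e^0.030600 = 645.9071 × 1.031073 = 665.9774
Market €650.15 < fair 665.9774: forward underpriced → reverse cash-and-carry (short the stock, invest proceeds at r, pay the dividends, go long the forward).
Profit at T = |F_mkt − F*| = |650.15 − 665.9774| = €15.83 per share

€15.83 per share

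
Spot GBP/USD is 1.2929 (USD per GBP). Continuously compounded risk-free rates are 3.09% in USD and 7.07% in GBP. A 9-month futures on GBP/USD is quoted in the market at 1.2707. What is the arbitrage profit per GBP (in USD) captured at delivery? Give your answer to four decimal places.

Fair futures: F* = S·e^(carry·T), with carry = (r_USD − r_GBP) = 0.0309 − 0.0707 = -0.0398
F* = 1.2929 · e^(-0.0398 × 9/12) = 1.2929 · e^-0.029850 = 1.2929 × 0.970591 = 1.2549
Market 1.2707 > fair 1.2549: forward overpriced → cash-and-carry (buy spot, short the forward).
At maturity, profit = |F_mkt − F*| = |1.2707 − 1.2549| = 0.0158 per GBP (in USD)

0.0158 per GBP (in USD)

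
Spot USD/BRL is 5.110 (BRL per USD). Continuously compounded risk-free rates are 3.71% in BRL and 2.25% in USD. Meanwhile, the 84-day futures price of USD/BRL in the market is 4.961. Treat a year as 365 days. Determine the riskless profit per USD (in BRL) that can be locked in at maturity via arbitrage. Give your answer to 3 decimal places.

0.166 per USD (in BRL)

Fair futures: F* = S·e^(carry·T), with carry = (r_BRL − r_USD) = 0.0371 − 0.0225 = 0.0146
F* = 5.110 · e^(0.0146 × 84/365) = 5.110 · e^0.003360 = 5.110 × 1.003366 = 5.1272
Market 4.961 < fair 5.1272: forward underpriced → reverse cash-and-carry (short spot, go long the forward).
At maturity, profit = |F_mkt − F*| = |4.961 − 5.1272| = 0.166 per USD (in BRL)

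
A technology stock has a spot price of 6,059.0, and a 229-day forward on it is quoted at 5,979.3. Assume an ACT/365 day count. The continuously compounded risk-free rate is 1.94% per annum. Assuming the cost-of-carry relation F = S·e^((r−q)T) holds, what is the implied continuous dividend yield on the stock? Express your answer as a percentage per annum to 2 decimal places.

From F = S·e^((r−q)T): (r − q) = ln(F/S)/T
ln(5979.3/6059.0) = ln(0.986846) = -0.013241
(r − q) = -0.013241 / (229/365) = -0.021105
q = r − ln(F/S)/T = 0.0194 + 0.021105 = 0.040505
q = 4.05%

4.05%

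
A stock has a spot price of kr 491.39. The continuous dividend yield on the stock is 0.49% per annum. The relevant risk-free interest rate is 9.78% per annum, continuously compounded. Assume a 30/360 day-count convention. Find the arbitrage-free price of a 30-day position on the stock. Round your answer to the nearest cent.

F = S·e^((r − q)T) = 491.39 · e^((0.0978 − 0.0049) × 30/360)
= 491.39 · e^0.007742 = 491.39 × 1.007772
F = kr 495.21

kr 495.21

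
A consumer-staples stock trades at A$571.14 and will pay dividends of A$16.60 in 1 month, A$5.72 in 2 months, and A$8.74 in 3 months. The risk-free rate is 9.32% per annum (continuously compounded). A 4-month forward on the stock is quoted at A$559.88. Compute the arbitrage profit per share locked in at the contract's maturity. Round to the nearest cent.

PV(dividends) I = 16.60·e^(−0.0932·1/12) + 5.72·e^(−0.0932·2/12) + 8.74·e^(−0.0932·3/12) = 30.6421
Fair forward F* = (S − I)·e^(rT) = (571.14 − 30.6421)·e^0.031067 = 540.4979 × 1.031555 = 557.5533
Market A$559.88 > fair 557.5533: forward overpriced → cash-and-carry (borrow at r, buy the stock and collect the dividends, short the forward).
Profit at T = |F_mkt − F*| = |559.88 − 557.5533| = A$2.33 per share

A$2.33 per share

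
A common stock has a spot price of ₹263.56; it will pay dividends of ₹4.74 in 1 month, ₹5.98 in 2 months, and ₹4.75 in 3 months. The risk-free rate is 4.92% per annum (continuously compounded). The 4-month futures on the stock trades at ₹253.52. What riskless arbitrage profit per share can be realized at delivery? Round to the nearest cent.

PV(dividends) I = 4.74·e^(−0.0492·1/12) + 5.98·e^(−0.0492·2/12) + 4.75·e^(−0.0492·3/12) = 15.3437
Fair futures F* = (S − I)·e^(rT) = (263.56 − 15.3437)·e^0.016400 = 248.2163 × 1.016535 = 252.3206
Market ₹253.52 > fair 252.3206: forward overpriced → cash-and-carry (borrow at r, buy the stock and collect the dividends, short the forward).
Profit at T = |F_mkt − F*| = |253.52 − 252.3206| = ₹1.20 per share

₹1.20 per share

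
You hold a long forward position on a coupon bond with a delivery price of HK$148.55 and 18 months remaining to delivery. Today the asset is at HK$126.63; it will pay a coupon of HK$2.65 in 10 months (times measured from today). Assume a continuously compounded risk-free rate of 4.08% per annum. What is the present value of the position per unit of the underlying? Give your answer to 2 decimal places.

-HK$15.66

PV(remaining coupons) I = 2.65·e^(−0.0408·10/12) = 2.5614
Current forward F = (S − I)·e^(rT) = (126.63 − 2.5614)·e^(0.0408·18/12) = 124.0686 × 1.063112 = 131.8988
Value (long) = (F − K)·e^(−rT) = (131.8988 − 148.55) × 0.940635 = -15.6627
Value = -HK$15.66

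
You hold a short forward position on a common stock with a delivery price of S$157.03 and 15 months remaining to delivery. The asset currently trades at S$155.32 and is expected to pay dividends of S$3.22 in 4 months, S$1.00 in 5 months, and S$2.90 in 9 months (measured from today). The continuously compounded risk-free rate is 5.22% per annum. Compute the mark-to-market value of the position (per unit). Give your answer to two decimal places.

-S$1.28

PV(remaining dividends) I = 3.22·e^(−0.0522·4/12) + 1.00·e^(−0.0522·5/12) + 2.90·e^(−0.0522·9/12) = 6.9316
Current forward F = (S − I)·e^(rT) = (155.32 − 6.9316)·e^(0.0522·15/12) = 148.3884 × 1.067426 = 158.3936
Value (long) = (F − K)·e^(−rT) = (158.3936 − 157.03) × 0.936833 = 1.2775
Short position value = −(long value) = -S$1.28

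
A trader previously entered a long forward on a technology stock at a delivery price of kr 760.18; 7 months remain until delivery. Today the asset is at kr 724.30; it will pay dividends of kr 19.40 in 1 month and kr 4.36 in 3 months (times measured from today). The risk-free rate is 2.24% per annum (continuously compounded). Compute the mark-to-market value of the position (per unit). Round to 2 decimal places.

PV(remaining dividends) I = 19.40·e^(−0.0224·1/12) + 4.36·e^(−0.0224·3/12) = 23.6995
Current forward F = (S − I)·e^(rT) = (724.30 − 23.6995)·e^(0.0224·7/12) = 700.6005 × 1.013152 = 709.8148
Value (long) = (F − K)·e^(−rT) = (709.8148 − 760.18) × 0.987018 = -49.7114
Value = -kr 49.71

-kr 49.71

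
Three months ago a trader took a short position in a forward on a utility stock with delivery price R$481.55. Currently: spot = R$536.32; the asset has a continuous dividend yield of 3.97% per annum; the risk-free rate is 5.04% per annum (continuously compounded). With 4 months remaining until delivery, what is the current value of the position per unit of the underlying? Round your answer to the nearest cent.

-R$55.74

Current fair forward for the remaining 4 months: F = S·e^((r − q)·T), (r − q) = 0.0504 − 0.0397 = 0.0107
F = 536.32 · e^(0.0107 × 4/12) = 536.32 × 1.003573 = 538.2363
Value of long forward = (F − K)·e^(−rT) = (538.2363 − 481.55) · e^(−0.0504·4/12)
= 56.6863 × 0.983340 = 55.74
Short position value = −(long value) = -R$55.74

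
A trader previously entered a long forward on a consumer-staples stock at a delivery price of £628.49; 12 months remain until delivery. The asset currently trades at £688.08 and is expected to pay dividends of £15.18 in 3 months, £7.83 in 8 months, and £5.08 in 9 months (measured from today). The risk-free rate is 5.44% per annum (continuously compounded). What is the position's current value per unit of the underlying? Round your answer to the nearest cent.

£65.46

PV(remaining dividends) I = 15.18·e^(−0.0544·3/12) + 7.83·e^(−0.0544·8/12) + 5.08·e^(−0.0544·9/12) = 27.4030
Current forward F = (S − I)·e^(rT) = (688.08 − 27.4030)·e^(0.0544·12/12) = 660.6770 × 1.055907 = 697.6135
Value (long) = (F − K)·e^(−rT) = (697.6135 − 628.49) × 0.947053 = 65.4636
Value = £65.46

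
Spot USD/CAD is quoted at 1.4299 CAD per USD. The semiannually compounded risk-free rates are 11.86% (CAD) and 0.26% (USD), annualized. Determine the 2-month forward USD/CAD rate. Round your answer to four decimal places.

1.4570

By covered interest parity, F = S · (1+r_CAD/2)^(2T) / (1+r_USD/2)^(2T)
= 1.4299 × 1.019388 / 1.000433 = 1.4299 × 1.018947
F = 1.4570 CAD per USD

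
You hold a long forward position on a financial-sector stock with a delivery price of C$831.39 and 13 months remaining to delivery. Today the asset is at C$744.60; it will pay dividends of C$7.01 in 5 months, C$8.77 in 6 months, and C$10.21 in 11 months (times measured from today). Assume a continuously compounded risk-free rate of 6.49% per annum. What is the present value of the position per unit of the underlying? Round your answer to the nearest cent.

PV(remaining dividends) I = 7.01·e^(−0.0649·5/12) + 8.77·e^(−0.0649·6/12) + 10.21·e^(−0.0649·11/12) = 24.9333
Current forward F = (S − I)·e^(rT) = (744.60 − 24.9333)·e^(0.0649·13/12) = 719.6667 × 1.072839 = 772.0865
Value (long) = (F − K)·e^(−rT) = (772.0865 − 831.39) × 0.932106 = -55.2771
Value = -C$55.28

-C$55.28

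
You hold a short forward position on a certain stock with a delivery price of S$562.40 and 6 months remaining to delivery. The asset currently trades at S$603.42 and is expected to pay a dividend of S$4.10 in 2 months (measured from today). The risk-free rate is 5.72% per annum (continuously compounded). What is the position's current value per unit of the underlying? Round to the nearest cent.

PV(remaining dividends) I = 4.10·e^(−0.0572·2/12) = 4.0611
Current forward F = (S − I)·e^(rT) = (603.42 − 4.0611)·e^(0.0572·6/12) = 599.3589 × 1.029013 = 616.7481
Value (long) = (F − K)·e^(−rT) = (616.7481 − 562.40) × 0.971805 = 52.8158
Short position value = −(long value) = -S$52.82

-S$52.82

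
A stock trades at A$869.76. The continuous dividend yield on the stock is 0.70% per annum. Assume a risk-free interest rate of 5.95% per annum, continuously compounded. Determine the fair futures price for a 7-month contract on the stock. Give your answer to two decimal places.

A$896.81

F = S·e^((r − q)T) = 869.76 · e^((0.0595 − 0.0070) × 7/12)
= 869.76 · e^0.030625 = 869.76 × 1.031099
F = A$896.81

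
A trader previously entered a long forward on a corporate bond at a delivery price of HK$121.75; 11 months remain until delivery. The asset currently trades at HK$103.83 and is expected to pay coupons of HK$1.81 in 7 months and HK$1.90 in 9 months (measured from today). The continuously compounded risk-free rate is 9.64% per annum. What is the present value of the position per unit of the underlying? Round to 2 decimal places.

-HK$11.10

PV(remaining coupons) I = 1.81·e^(−0.0964·7/12) + 1.90·e^(−0.0964·9/12) = 3.4785
Current forward F = (S − I)·e^(rT) = (103.83 − 3.4785)·e^(0.0964·11/12) = 100.3515 × 1.092389 = 109.6229
Value (long) = (F − K)·e^(−rT) = (109.6229 − 121.75) × 0.915425 = -11.1015
Value = -HK$11.10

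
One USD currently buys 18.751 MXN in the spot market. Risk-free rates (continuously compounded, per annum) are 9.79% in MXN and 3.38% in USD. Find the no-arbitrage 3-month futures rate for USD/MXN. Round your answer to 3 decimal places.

F = S·e^((r_MXN − r_USD)T) = 18.751 · e^((0.0979 − 0.0338) × 3/12)
= 18.751 · e^0.016025 = 18.751 × 1.016154
F = 19.054 MXN per USD

19.054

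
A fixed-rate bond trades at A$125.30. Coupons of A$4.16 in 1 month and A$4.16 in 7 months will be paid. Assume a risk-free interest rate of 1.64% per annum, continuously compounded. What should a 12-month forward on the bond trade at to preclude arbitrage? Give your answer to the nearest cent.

PV(coupons) I = 4.16·e^(−0.0164·1/12) + 4.16·e^(−0.0164·7/12)
I = 4.1543 + 4.1204 = 8.2747
F = (S − I)·e^(rT) = (125.30 − 8.2747) · e^(0.0164·12/12)
= 117.0253 · e^0.016400 = 117.0253 × 1.016535 = A$118.96

A$118.96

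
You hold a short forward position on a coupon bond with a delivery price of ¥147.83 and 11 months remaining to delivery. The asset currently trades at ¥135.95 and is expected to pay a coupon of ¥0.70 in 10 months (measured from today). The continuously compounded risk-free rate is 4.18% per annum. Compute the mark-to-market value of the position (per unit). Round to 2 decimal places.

PV(remaining coupons) I = 0.70·e^(−0.0418·10/12) = 0.6760
Current forward F = (S − I)·e^(rT) = (135.95 − 0.6760)·e^(0.0418·11/12) = 135.2740 × 1.039060 = 140.5578
Value (long) = (F − K)·e^(−rT) = (140.5578 − 147.83) × 0.962408 = -6.9988
Short position value = −(long value) = ¥7.00

¥7.00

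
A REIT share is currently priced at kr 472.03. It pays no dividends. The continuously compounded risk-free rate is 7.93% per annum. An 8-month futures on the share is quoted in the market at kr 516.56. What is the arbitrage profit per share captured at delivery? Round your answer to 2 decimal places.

kr 18.90 per share

Fair futures: F* = S·e^(carry·T), with carry = r = 0.0793
F* = 472.03 · e^(0.0793 × 8/12) = 472.03 · e^0.052867 = 472.03 × 1.054289 = kr 497.6560
Market kr 516.56 > fair kr 497.6560: forward overpriced → cash-and-carry (buy spot, short the forward).
At maturity, profit = |F_mkt − F*| = |516.56 − 497.6560| = kr 18.90 per share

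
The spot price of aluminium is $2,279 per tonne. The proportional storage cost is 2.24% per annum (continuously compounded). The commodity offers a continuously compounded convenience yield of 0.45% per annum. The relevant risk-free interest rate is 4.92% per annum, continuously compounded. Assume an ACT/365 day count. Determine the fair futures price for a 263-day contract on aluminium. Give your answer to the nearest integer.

$2,392 per tonne

Net carry = r + u − y = 0.0492 + 0.0224 − 0.0045 = 0.0671
F = S·e^((r+u−y)T) = 2279 · e^(0.0671 × 263/365) = 2279 · e^0.048349
= 2279 × 1.049537 = $2,392 per tonne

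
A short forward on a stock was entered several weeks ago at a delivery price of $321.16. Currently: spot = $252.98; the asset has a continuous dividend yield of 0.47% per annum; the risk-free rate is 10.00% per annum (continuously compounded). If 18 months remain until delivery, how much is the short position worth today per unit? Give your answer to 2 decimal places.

Current fair forward for the remaining 18 months: F = S·e^((r − q)·T), (r − q) = 0.1000 − 0.0047 = 0.0953
F = 252.98 · e^(0.0953 × 18/12) = 252.98 × 1.153672 = 291.8559
Value of long forward = (F − K)·e^(−rT) = (291.8559 − 321.16) · e^(−0.1000·18/12)
= -29.3041 × 0.860708 = -25.22
Short position value = −(long value) = $25.22

$25.22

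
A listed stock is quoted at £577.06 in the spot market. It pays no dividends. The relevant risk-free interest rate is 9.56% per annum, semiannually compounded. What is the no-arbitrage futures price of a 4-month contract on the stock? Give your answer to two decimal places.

F = S · (1+r/2)^(2T)
= 577.06 × 1.031618
F = £595.31

£595.31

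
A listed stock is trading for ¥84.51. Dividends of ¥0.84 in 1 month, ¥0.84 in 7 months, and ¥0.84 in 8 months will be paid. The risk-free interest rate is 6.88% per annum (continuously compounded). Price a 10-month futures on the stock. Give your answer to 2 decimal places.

PV(dividends) I = 0.84·e^(−0.0688·1/12) + 0.84·e^(−0.0688·7/12) + 0.84·e^(−0.0688·8/12)
I = 0.8352 + 0.8070 + 0.8023 = 2.4445
F = (S − I)·e^(rT) = (84.51 − 2.4445) · e^(0.0688·10/12)
= 82.0655 · e^0.057333 = 82.0655 × 1.059008 = ¥86.91

¥86.91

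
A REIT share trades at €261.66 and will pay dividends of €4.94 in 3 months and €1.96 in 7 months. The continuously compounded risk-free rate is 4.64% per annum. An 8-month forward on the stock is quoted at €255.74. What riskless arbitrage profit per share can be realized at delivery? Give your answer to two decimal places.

PV(dividends) I = 4.94·e^(−0.0464·3/12) + 1.96·e^(−0.0464·7/12) = 6.7907
Fair forward F* = (S − I)·e^(rT) = (261.66 − 6.7907)·e^0.030933 = 254.8693 × 1.031416 = 262.8763
Market €255.74 < fair 262.8763: forward underpriced → reverse cash-and-carry (short the stock, invest proceeds at r, pay the dividends, go long the forward).
Profit at T = |F_mkt − F*| = |255.74 − 262.8763| = €7.14 per share

€7.14 per share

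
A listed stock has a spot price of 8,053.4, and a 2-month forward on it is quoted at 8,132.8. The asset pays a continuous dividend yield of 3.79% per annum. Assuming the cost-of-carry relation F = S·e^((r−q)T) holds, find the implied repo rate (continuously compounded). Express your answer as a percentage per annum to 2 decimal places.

From F = S·e^((r−q)T): (r − q) = ln(F/S)/T
ln(8132.8/8053.4) = ln(1.009859) = 0.009811
(r − q) = 0.009811 / (2/12) = 0.058866
r = ln(F/S)/T + q = 0.058866 + 0.0379 = 0.096766
r = 9.68%

9.68%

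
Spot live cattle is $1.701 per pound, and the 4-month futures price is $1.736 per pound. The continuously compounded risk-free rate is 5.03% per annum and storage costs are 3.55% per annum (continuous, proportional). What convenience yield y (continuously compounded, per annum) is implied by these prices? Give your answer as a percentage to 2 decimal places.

F = S·e^((r+u−y)T) ⇒ (r+u−y) = ln(F/S)/T
ln(1.736/1.701) = 0.020367; /T ⇒ 0.061101
y = r + u − ln(F/S)/T = 0.0503 + 0.0355 − 0.061101 = 0.024699
y = 2.47%

2.47%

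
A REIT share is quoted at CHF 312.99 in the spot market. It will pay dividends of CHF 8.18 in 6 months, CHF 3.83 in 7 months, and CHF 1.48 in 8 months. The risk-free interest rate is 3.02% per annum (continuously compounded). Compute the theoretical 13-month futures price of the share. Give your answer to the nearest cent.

PV(dividends) I = 8.18·e^(−0.0302·6/12) + 3.83·e^(−0.0302·7/12) + 1.48·e^(−0.0302·8/12)
I = 8.0574 + 3.7631 + 1.4505 = 13.2710
F = (S − I)·e^(rT) = (312.99 − 13.2710) · e^(0.0302·13/12)
= 299.7190 · e^0.032717 = 299.7190 × 1.033258 = CHF 309.69

CHF 309.69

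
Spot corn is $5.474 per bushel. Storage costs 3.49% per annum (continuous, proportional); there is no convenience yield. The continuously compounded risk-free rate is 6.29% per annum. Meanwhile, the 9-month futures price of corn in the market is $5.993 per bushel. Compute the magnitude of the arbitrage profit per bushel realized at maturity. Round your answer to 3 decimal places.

Fair futures: F* = S·e^(carry·T), with carry = (r + u) = 0.0629 + 0.0349 = 0.0978
F* = 5.474 · e^(0.0978 × 9/12) = 5.474 · e^0.073350 = 5.474 × 1.076107 = $5.8906
Market $5.993 > fair $5.8906: forward overpriced → cash-and-carry (buy spot, short the forward).
At maturity, profit = |F_mkt − F*| = |5.993 − 5.8906| = $0.102 per bushel

$0.102 per bushel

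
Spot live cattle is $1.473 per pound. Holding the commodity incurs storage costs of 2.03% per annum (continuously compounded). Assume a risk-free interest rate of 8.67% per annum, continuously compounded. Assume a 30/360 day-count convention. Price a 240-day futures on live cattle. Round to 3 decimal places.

$1.582 per pound

Net carry = r + u − y = 0.0867 + 0.0203 − 0.0000 = 0.1070
F = S·e^((r+u−y)T) = 1.473 · e^(0.1070 × 240/360) = 1.473 · e^0.071333
= 1.473 × 1.073939 = $1.582 per pound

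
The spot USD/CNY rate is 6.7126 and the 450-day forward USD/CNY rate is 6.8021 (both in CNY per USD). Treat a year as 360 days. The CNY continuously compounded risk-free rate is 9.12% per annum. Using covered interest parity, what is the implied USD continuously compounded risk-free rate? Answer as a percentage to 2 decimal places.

F = S·e^((r_CNY − r_USD)T) ⇒ r_USD = r_CNY − ln(F/S)/T
ln(6.8021/6.7126) = 0.013245; /(450/360) = 0.010596
r_USD = 0.0912 − 0.010596 = 0.080604
r_USD = 8.06%

8.06%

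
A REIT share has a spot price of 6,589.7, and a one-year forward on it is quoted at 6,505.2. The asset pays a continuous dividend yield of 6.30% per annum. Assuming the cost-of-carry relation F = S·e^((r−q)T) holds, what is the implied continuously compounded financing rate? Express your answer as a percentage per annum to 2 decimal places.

From F = S·e^((r−q)T): (r − q) = ln(F/S)/T
ln(6505.2/6589.7) = ln(0.987177) = -0.012906
(r − q) = -0.012906 / (12/12) = -0.012906
r = ln(F/S)/T + q = -0.012906 + 0.0630 = 0.050094
r = 5.01%

5.01%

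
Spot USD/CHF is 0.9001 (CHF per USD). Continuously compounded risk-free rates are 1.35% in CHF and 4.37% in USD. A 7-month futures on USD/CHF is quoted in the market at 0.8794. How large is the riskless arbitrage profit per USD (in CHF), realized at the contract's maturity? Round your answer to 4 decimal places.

Fair futures: F* = S·e^(carry·T), with carry = (r_CHF − r_USD) = 0.0135 − 0.0437 = -0.0302
F* = 0.9001 · e^(-0.0302 × 7/12) = 0.9001 · e^-0.017617 = 0.9001 × 0.982537 = 0.8844
Market 0.8794 < fair 0.8844: forward underpriced → reverse cash-and-carry (short spot, go long the forward).
At maturity, profit = |F_mkt − F*| = |0.8794 − 0.8844| = 0.0050 per USD (in CHF)

0.0050 per USD (in CHF)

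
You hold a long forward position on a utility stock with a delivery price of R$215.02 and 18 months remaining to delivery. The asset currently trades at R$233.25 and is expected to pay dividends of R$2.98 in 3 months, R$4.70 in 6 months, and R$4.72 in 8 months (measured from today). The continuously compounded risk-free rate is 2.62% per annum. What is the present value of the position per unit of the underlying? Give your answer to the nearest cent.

PV(remaining dividends) I = 2.98·e^(−0.0262·3/12) + 4.70·e^(−0.0262·6/12) + 4.72·e^(−0.0262·8/12) = 12.2376
Current forward F = (S − I)·e^(rT) = (233.25 − 12.2376)·e^(0.0262·18/12) = 221.0124 × 1.040082 = 229.8710
Value (long) = (F − K)·e^(−rT) = (229.8710 − 215.02) × 0.961462 = 14.2787
Value = R$14.28

R$14.28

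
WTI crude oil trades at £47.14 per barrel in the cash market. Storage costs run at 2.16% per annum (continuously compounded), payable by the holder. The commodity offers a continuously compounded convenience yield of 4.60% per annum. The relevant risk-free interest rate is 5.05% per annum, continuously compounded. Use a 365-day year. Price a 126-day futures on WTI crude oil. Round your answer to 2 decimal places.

£47.57 per barrel

Net carry = r + u − y = 0.0505 + 0.0216 − 0.0460 = 0.0261
F = S·e^((r+u−y)T) = 47.14 · e^(0.0261 × 126/365) = 47.14 · e^0.009010
= 47.14 × 1.009051 = £47.57 per barrel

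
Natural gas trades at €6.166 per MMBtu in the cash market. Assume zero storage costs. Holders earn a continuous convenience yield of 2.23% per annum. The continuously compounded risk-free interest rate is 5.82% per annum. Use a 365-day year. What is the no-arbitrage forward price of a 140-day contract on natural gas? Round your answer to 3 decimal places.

Net carry = r + u − y = 0.0582 + 0.0000 − 0.0223 = 0.0359
F = S·e^((r+u−y)T) = 6.166 · e^(0.0359 × 140/365) = 6.166 · e^0.013770
= 6.166 × 1.013865 = €6.251 per MMBtu

€6.251 per MMBtu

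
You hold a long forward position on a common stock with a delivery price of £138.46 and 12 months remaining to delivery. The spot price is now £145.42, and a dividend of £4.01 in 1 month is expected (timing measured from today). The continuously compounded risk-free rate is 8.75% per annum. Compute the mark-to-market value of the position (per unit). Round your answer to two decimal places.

PV(remaining dividends) I = 4.01·e^(−0.0875·1/12) = 3.9809
Current forward F = (S − I)·e^(rT) = (145.42 − 3.9809)·e^(0.0875·12/12) = 141.4391 × 1.091442 = 154.3726
Value (long) = (F − K)·e^(−rT) = (154.3726 − 138.46) × 0.916219 = 14.5794
Value = £14.58

£14.58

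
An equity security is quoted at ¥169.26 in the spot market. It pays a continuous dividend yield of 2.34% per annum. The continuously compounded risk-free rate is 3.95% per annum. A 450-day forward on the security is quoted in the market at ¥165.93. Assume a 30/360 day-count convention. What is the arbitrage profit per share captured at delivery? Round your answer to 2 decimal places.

Fair forward: F* = S·e^(carry·T), with carry = (r − q) = 0.0395 − 0.0234 = 0.0161
F* = 169.26 · e^(0.0161 × 450/360) = 169.26 · e^0.020125 = 169.26 × 1.020329 = ¥172.7009
Market ¥165.93 < fair ¥172.7009: forward underpriced → reverse cash-and-carry (short spot, go long the forward).
At maturity, profit = |F_mkt − F*| = |165.93 − 172.7009| = ¥6.77 per share

¥6.77 per share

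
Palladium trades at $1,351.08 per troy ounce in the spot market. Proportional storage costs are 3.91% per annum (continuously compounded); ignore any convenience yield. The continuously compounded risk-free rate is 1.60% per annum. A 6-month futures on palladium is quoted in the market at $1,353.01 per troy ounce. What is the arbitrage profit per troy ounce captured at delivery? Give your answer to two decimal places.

Fair futures: F* = S·e^(carry·T), with carry = (r + u) = 0.0160 + 0.0391 = 0.0551
F* = 1351.08 · e^(0.0551 × 6/12) = 1351.08 · e^0.02755000 = 1351.08 × 1.02793301 = $1388.8197
Market $1353.01 < fair $1388.8197: forward underpriced → reverse cash-and-carry (short spot, go long the forward).
At maturity, profit = |F_mkt − F*| = |1353.01 − 1388.8197| = $35.81 per troy ounce

$35.81 per troy ounce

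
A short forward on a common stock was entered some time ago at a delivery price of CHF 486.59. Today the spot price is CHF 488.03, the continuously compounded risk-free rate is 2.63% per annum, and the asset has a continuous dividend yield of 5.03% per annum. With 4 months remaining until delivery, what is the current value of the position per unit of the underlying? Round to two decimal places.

Current fair forward for the remaining 4 months: F = S·e^((r − q)·T), (r − q) = 0.0263 − 0.0503 = -0.0240
F = 488.03 · e^(-0.0240 × 4/12) = 488.03 × 0.992032 = 484.1414
Value of long forward = (F − K)·e^(−rT) = (484.1414 − 486.59) · e^(−0.0263·4/12)
= -2.4486 × 0.991272 = -2.43
Short position value = −(long value) = CHF 2.43

CHF 2.43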